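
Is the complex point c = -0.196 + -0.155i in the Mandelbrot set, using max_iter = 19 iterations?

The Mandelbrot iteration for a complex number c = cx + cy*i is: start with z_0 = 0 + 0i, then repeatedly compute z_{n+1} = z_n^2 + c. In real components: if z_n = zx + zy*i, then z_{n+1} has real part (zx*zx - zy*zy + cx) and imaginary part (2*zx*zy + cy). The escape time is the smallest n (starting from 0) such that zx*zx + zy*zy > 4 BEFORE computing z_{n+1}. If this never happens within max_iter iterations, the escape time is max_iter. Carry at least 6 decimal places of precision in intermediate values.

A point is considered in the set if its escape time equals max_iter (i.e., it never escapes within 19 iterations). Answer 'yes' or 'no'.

z_0 = 0 + 0i, c = -0.1960 + -0.1550i
Iter 1: z = -0.1960 + -0.1550i, |z|^2 = 0.0624
Iter 2: z = -0.1816 + -0.0942i, |z|^2 = 0.0419
Iter 3: z = -0.1719 + -0.1208i, |z|^2 = 0.0441
Iter 4: z = -0.1810 + -0.1135i, |z|^2 = 0.0457
Iter 5: z = -0.1761 + -0.1139i, |z|^2 = 0.0440
Iter 6: z = -0.1780 + -0.1149i, |z|^2 = 0.0449
Iter 7: z = -0.1775 + -0.1141i, |z|^2 = 0.0445
Iter 8: z = -0.1775 + -0.1145i, |z|^2 = 0.0446
Iter 9: z = -0.1776 + -0.1144i, |z|^2 = 0.0446
Iter 10: z = -0.1775 + -0.1144i, |z|^2 = 0.0446
Iter 11: z = -0.1776 + -0.1144i, |z|^2 = 0.0446
Iter 12: z = -0.1776 + -0.1144i, |z|^2 = 0.0446
Iter 13: z = -0.1776 + -0.1144i, |z|^2 = 0.0446
Iter 14: z = -0.1776 + -0.1144i, |z|^2 = 0.0446
Iter 15: z = -0.1776 + -0.1144i, |z|^2 = 0.0446
Iter 16: z = -0.1776 + -0.1144i, |z|^2 = 0.0446
Iter 17: z = -0.1776 + -0.1144i, |z|^2 = 0.0446
Iter 18: z = -0.1776 + -0.1144i, |z|^2 = 0.0446
Did not escape in 19 iterations → in set

Answer: yes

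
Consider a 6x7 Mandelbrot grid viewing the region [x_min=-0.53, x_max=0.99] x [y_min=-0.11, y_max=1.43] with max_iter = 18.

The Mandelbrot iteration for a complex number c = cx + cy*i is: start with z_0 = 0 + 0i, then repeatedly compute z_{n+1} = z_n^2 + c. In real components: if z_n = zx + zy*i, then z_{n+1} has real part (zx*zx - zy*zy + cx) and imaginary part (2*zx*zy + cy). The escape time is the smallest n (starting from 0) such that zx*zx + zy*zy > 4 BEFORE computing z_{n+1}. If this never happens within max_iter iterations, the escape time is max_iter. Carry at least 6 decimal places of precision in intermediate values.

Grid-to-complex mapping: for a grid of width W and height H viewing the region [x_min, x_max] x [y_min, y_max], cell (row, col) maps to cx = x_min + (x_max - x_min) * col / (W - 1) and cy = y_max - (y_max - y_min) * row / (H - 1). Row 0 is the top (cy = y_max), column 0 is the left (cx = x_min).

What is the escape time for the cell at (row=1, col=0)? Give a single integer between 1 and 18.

Answer: 3

Derivation:
z_0 = 0 + 0i, c = -0.5300 + 1.1733i
Iter 1: z = -0.5300 + 1.1733i, |z|^2 = 1.6576
Iter 2: z = -1.6258 + -0.0704i, |z|^2 = 2.6482
Iter 3: z = 2.1083 + 1.4022i, |z|^2 = 6.4113
Escaped at iteration 3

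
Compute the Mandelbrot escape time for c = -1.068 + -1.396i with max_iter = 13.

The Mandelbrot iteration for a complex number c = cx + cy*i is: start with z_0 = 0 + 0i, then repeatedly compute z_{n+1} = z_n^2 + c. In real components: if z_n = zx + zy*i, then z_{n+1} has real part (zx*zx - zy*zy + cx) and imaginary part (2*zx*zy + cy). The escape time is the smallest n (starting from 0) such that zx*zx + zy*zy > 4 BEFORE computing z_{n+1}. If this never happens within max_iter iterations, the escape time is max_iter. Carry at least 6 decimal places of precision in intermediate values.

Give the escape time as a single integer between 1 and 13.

Answer: 2

Derivation:
z_0 = 0 + 0i, c = -1.0680 + -1.3960i
Iter 1: z = -1.0680 + -1.3960i, |z|^2 = 3.0894
Iter 2: z = -1.8762 + 1.5859i, |z|^2 = 6.0350
Escaped at iteration 2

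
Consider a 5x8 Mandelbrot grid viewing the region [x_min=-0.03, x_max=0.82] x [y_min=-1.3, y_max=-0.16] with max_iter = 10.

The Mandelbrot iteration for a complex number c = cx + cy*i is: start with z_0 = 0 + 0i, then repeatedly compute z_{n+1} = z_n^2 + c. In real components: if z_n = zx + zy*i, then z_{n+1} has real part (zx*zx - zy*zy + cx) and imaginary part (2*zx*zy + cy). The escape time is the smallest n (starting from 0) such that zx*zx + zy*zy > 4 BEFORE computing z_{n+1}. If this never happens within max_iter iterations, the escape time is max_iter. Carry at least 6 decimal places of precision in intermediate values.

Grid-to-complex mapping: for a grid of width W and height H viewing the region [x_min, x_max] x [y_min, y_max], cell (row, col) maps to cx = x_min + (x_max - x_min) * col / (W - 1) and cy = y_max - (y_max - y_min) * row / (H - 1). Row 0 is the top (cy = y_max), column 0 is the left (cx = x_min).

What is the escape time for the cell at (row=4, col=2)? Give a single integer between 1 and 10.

Answer: 4

Derivation:
z_0 = 0 + 0i, c = 0.3950 + -0.8114i
Iter 1: z = 0.3950 + -0.8114i, |z|^2 = 0.8144
Iter 2: z = -0.1074 + -1.4525i, |z|^2 = 2.1212
Iter 3: z = -1.7031 + -0.4995i, |z|^2 = 3.1500
Iter 4: z = 3.0461 + 0.8899i, |z|^2 = 10.0704
Escaped at iteration 4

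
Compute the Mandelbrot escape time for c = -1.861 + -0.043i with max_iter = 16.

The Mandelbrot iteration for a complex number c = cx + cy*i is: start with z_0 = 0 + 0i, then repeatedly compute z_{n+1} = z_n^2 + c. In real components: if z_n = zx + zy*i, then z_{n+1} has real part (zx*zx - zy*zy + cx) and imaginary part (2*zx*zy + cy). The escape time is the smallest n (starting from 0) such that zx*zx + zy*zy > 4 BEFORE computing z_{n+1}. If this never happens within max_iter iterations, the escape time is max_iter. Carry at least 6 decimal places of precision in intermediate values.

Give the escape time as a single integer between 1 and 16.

Answer: 6

Derivation:
z_0 = 0 + 0i, c = -1.8610 + -0.0430i
Iter 1: z = -1.8610 + -0.0430i, |z|^2 = 3.4652
Iter 2: z = 1.6005 + 0.1170i, |z|^2 = 2.5752
Iter 3: z = 0.6868 + 0.3317i, |z|^2 = 0.5817
Iter 4: z = -1.4993 + 0.4126i, |z|^2 = 2.4181
Iter 5: z = 0.2166 + -1.2801i, |z|^2 = 1.6857
Iter 6: z = -3.4528 + -0.5977i, |z|^2 = 12.2790
Escaped at iteration 6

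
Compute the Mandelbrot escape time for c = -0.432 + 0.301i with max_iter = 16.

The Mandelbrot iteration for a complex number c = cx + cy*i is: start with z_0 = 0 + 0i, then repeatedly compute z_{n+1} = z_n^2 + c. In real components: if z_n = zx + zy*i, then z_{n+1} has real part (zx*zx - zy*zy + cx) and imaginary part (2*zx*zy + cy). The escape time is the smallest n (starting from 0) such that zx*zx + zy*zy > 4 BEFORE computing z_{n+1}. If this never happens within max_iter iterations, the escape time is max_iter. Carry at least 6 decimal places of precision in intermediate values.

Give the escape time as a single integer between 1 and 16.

Answer: 16

Derivation:
z_0 = 0 + 0i, c = -0.4320 + 0.3010i
Iter 1: z = -0.4320 + 0.3010i, |z|^2 = 0.2772
Iter 2: z = -0.3360 + 0.0409i, |z|^2 = 0.1146
Iter 3: z = -0.3208 + 0.2735i, |z|^2 = 0.1777
Iter 4: z = -0.4039 + 0.1255i, |z|^2 = 0.1789
Iter 5: z = -0.2846 + 0.1996i, |z|^2 = 0.1209
Iter 6: z = -0.3908 + 0.1874i, |z|^2 = 0.1879
Iter 7: z = -0.3144 + 0.1545i, |z|^2 = 0.1227
Iter 8: z = -0.3571 + 0.2038i, |z|^2 = 0.1690
Iter 9: z = -0.3461 + 0.1554i, |z|^2 = 0.1439
Iter 10: z = -0.3364 + 0.1934i, |z|^2 = 0.1506
Iter 11: z = -0.3562 + 0.1709i, |z|^2 = 0.1561
Iter 12: z = -0.3343 + 0.1793i, |z|^2 = 0.1439
Iter 13: z = -0.3524 + 0.1812i, |z|^2 = 0.1570
Iter 14: z = -0.3406 + 0.1733i, |z|^2 = 0.1461
Iter 15: z = -0.3460 + 0.1829i, |z|^2 = 0.1532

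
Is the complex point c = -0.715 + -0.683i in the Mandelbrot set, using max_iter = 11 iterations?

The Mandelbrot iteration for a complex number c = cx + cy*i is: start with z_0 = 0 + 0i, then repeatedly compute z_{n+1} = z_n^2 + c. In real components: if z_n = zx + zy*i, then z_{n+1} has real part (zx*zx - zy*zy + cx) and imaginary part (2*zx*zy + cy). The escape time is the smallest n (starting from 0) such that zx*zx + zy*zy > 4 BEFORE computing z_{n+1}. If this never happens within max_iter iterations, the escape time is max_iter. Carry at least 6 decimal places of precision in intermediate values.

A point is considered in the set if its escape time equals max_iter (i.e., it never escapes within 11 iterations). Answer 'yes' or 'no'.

z_0 = 0 + 0i, c = -0.7150 + -0.6830i
Iter 1: z = -0.7150 + -0.6830i, |z|^2 = 0.9777
Iter 2: z = -0.6703 + 0.2937i, |z|^2 = 0.5355
Iter 3: z = -0.3520 + -1.0767i, |z|^2 = 1.2832
Iter 4: z = -1.7504 + 0.0750i, |z|^2 = 3.0694
Iter 5: z = 2.3432 + -0.9455i, |z|^2 = 6.3846
Escaped at iteration 5

Answer: no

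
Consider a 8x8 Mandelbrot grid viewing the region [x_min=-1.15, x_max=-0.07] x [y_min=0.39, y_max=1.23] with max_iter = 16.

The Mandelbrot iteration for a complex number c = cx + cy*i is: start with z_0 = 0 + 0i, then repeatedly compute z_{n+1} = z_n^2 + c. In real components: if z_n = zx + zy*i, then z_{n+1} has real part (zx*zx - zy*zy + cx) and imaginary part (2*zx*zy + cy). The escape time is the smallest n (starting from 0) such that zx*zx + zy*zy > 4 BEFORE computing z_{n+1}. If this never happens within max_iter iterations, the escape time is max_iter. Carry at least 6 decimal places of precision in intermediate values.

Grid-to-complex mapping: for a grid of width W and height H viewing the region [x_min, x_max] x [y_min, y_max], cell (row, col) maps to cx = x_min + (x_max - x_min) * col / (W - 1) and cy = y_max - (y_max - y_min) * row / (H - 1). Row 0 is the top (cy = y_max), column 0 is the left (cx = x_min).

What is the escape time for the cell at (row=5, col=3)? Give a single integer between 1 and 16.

z_0 = 0 + 0i, c = -0.6871 + 0.6300i
Iter 1: z = -0.6871 + 0.6300i, |z|^2 = 0.8691
Iter 2: z = -0.6119 + -0.2358i, |z|^2 = 0.4300
Iter 3: z = -0.3684 + 0.9186i, |z|^2 = 0.9794
Iter 4: z = -1.3952 + -0.0467i, |z|^2 = 1.9488
Iter 5: z = 1.2573 + 0.7603i, |z|^2 = 2.1589
Iter 6: z = 0.3156 + 2.5419i, |z|^2 = 6.5610
Escaped at iteration 6

Answer: 6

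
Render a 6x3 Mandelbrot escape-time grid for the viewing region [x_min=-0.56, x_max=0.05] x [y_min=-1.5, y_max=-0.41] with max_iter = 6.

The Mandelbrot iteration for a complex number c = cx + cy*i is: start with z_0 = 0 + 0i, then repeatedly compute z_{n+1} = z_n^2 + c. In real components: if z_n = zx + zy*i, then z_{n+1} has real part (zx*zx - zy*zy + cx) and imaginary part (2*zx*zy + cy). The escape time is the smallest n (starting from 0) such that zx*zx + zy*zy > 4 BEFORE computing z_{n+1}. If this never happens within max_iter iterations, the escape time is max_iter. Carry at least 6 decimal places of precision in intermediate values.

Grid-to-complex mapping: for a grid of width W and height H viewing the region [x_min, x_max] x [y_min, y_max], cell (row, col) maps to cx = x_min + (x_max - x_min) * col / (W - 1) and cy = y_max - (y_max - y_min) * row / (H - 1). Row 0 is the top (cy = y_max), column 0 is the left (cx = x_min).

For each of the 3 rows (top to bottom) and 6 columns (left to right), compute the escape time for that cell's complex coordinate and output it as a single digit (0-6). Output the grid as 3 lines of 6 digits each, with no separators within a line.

(row=0, col=0): c = -0.5600 + -0.4100i → escape time 6
(row=0, col=1): c = -0.4380 + -0.4100i → escape time 6
(row=0, col=2): c = -0.3160 + -0.4100i → escape time 6
(row=0, col=3): c = -0.1940 + -0.4100i → escape time 6
(row=0, col=4): c = -0.0720 + -0.4100i → escape time 6
(row=0, col=5): c = 0.0500 + -0.4100i → escape time 6
(row=1, col=0): c = -0.5600 + -0.9550i → escape time 4
(row=1, col=1): c = -0.4380 + -0.9550i → escape time 4
(row=1, col=2): c = -0.3160 + -0.9550i → escape time 5
(row=1, col=3): c = -0.1940 + -0.9550i → escape time 6
(row=1, col=4): c = -0.0720 + -0.9550i → escape time 6
(row=1, col=5): c = 0.0500 + -0.9550i → escape time 6
(row=2, col=0): c = -0.5600 + -1.5000i → escape time 2
(row=2, col=1): c = -0.4380 + -1.5000i → escape time 2
(row=2, col=2): c = -0.3160 + -1.5000i → escape time 2
(row=2, col=3): c = -0.1940 + -1.5000i → escape time 2
(row=2, col=4): c = -0.0720 + -1.5000i → escape time 2
(row=2, col=5): c = 0.0500 + -1.5000i → escape time 2

Answer: 666666
445666
222222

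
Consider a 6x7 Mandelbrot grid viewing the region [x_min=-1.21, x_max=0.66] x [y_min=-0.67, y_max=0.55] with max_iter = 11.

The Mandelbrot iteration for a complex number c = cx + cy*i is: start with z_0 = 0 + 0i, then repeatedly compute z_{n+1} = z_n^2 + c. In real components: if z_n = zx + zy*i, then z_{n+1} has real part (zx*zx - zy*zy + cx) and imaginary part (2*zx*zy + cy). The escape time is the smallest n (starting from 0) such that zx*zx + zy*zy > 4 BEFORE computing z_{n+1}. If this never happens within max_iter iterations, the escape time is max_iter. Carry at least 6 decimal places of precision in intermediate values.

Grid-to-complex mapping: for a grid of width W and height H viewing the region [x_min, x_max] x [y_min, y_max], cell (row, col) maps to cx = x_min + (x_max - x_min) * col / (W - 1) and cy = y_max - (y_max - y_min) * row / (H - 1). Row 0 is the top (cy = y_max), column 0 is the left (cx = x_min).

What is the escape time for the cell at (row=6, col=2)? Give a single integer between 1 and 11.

Answer: 9

Derivation:
z_0 = 0 + 0i, c = -0.4620 + -0.6700i
Iter 1: z = -0.4620 + -0.6700i, |z|^2 = 0.6623
Iter 2: z = -0.6975 + -0.0509i, |z|^2 = 0.4890
Iter 3: z = 0.0219 + -0.5990i, |z|^2 = 0.3592
Iter 4: z = -0.8203 + -0.6962i, |z|^2 = 1.1575
Iter 5: z = -0.2738 + 0.4721i, |z|^2 = 0.2979
Iter 6: z = -0.6099 + -0.9285i, |z|^2 = 1.2342
Iter 7: z = -0.9521 + 0.4627i, |z|^2 = 1.1207
Iter 8: z = 0.2304 + -1.5511i, |z|^2 = 2.4591
Iter 9: z = -2.8149 + -1.3849i, |z|^2 = 9.8415
Escaped at iteration 9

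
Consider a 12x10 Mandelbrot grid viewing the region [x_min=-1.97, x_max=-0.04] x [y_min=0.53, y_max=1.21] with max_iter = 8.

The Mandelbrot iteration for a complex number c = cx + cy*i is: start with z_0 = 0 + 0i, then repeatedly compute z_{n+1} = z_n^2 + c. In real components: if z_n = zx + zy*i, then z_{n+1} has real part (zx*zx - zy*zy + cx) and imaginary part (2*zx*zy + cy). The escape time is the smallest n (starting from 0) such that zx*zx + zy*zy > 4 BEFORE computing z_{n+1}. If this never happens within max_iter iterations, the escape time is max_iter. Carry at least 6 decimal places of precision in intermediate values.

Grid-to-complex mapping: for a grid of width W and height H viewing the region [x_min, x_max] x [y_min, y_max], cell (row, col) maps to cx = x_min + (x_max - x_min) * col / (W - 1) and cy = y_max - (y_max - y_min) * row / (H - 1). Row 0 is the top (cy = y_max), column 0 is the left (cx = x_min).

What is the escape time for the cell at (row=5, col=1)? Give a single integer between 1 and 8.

z_0 = 0 + 0i, c = -1.7945 + 0.8322i
Iter 1: z = -1.7945 + 0.8322i, |z|^2 = 3.9130
Iter 2: z = 0.7333 + -2.1547i, |z|^2 = 5.1804
Escaped at iteration 2

Answer: 2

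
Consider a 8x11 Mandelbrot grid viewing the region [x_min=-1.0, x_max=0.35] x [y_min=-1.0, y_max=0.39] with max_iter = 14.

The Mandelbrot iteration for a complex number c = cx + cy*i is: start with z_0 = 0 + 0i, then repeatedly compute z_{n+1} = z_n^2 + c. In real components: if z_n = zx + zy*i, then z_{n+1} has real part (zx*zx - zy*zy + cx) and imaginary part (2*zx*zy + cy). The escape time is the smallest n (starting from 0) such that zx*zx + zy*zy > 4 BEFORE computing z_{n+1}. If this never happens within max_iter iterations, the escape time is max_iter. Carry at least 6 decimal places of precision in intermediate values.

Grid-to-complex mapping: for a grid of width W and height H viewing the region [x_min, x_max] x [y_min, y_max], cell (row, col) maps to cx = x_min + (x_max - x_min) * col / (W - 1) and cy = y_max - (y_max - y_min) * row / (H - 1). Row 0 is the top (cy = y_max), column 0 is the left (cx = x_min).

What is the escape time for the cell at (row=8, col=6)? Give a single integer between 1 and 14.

z_0 = 0 + 0i, c = 0.1571 + -0.7220i
Iter 1: z = 0.1571 + -0.7220i, |z|^2 = 0.5460
Iter 2: z = -0.3394 + -0.9489i, |z|^2 = 1.0157
Iter 3: z = -0.6281 + -0.0778i, |z|^2 = 0.4005
Iter 4: z = 0.5456 + -0.6243i, |z|^2 = 0.6874
Iter 5: z = 0.0650 + -1.4032i, |z|^2 = 1.9731
Iter 6: z = -1.8075 + -0.9045i, |z|^2 = 4.0854
Escaped at iteration 6

Answer: 6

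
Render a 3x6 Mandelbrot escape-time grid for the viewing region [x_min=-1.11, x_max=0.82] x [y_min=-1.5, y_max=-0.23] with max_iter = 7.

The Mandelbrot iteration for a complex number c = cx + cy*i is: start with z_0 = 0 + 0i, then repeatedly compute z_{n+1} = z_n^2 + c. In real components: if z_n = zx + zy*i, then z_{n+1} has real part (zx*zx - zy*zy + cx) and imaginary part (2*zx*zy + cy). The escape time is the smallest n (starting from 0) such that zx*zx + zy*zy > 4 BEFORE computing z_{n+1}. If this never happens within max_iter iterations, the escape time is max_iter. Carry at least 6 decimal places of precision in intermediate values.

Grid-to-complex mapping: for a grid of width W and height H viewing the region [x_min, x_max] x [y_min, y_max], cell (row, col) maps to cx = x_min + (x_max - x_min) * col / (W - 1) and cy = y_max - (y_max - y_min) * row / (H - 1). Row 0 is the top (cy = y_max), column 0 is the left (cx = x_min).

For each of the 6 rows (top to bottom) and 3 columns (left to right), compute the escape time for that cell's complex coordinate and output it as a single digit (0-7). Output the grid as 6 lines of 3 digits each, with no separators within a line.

(row=0, col=0): c = -1.1100 + -0.2300i → escape time 7
(row=0, col=1): c = -0.1450 + -0.2300i → escape time 7
(row=0, col=2): c = 0.8200 + -0.2300i → escape time 3
(row=1, col=0): c = -1.1100 + -0.4840i → escape time 5
(row=1, col=1): c = -0.1450 + -0.4840i → escape time 7
(row=1, col=2): c = 0.8200 + -0.4840i → escape time 3
(row=2, col=0): c = -1.1100 + -0.7380i → escape time 3
(row=2, col=1): c = -0.1450 + -0.7380i → escape time 7
(row=2, col=2): c = 0.8200 + -0.7380i → escape time 2
(row=3, col=0): c = -1.1100 + -0.9920i → escape time 3
(row=3, col=1): c = -0.1450 + -0.9920i → escape time 7
(row=3, col=2): c = 0.8200 + -0.9920i → escape time 2
(row=4, col=0): c = -1.1100 + -1.2460i → escape time 2
(row=4, col=1): c = -0.1450 + -1.2460i → escape time 3
(row=4, col=2): c = 0.8200 + -1.2460i → escape time 2
(row=5, col=0): c = -1.1100 + -1.5000i → escape time 2
(row=5, col=1): c = -0.1450 + -1.5000i → escape time 2
(row=5, col=2): c = 0.8200 + -1.5000i → escape time 2

Answer: 773
573
372
372
232
222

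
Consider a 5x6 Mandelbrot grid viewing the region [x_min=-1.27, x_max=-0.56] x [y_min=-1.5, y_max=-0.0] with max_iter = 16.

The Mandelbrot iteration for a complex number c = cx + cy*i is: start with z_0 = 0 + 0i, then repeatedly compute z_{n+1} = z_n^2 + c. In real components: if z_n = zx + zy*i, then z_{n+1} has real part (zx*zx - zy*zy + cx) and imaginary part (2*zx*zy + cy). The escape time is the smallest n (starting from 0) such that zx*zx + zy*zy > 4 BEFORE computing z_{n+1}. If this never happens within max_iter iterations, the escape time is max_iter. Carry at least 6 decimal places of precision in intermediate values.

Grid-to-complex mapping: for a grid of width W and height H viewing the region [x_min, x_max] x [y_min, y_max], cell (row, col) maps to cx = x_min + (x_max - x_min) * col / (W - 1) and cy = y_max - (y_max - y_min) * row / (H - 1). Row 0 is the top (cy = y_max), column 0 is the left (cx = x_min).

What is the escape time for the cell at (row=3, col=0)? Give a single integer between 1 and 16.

Answer: 3

Derivation:
z_0 = 0 + 0i, c = -1.2700 + -0.9000i
Iter 1: z = -1.2700 + -0.9000i, |z|^2 = 2.4229
Iter 2: z = -0.4671 + 1.3860i, |z|^2 = 2.1392
Iter 3: z = -2.9728 + -2.1948i, |z|^2 = 13.6548
Escaped at iteration 3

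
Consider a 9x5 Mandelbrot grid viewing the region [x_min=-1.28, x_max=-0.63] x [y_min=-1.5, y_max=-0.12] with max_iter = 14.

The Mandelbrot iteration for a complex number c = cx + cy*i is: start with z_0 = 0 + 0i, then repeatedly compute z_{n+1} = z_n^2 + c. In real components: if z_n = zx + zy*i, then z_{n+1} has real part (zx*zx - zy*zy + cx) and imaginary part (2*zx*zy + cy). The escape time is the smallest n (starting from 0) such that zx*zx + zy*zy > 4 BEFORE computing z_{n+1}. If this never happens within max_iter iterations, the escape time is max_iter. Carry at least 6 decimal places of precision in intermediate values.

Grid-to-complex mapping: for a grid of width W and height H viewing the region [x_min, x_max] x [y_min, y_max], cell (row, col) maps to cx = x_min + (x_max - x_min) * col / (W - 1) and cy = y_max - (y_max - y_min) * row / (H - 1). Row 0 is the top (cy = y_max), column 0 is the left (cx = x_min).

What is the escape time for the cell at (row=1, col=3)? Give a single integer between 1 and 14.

Answer: 5

Derivation:
z_0 = 0 + 0i, c = -1.0362 + -0.4650i
Iter 1: z = -1.0362 + -0.4650i, |z|^2 = 1.2900
Iter 2: z = -0.1787 + 0.4987i, |z|^2 = 0.2806
Iter 3: z = -1.2530 + -0.6432i, |z|^2 = 1.9838
Iter 4: z = 0.1202 + 1.1469i, |z|^2 = 1.3299
Iter 5: z = -2.3372 + -0.1894i, |z|^2 = 5.4985
Escaped at iteration 5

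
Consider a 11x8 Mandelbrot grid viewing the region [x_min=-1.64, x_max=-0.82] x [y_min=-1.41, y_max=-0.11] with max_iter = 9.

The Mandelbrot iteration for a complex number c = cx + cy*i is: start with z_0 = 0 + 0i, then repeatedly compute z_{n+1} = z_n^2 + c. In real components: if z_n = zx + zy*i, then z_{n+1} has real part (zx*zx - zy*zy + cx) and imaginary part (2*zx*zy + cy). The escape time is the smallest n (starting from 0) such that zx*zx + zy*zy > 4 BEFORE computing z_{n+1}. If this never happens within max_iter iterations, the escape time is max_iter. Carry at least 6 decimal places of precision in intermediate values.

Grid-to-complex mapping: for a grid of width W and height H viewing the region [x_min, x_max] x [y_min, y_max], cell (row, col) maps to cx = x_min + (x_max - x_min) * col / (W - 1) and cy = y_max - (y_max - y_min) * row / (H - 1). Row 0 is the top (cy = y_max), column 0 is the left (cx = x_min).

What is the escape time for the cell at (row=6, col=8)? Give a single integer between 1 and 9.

z_0 = 0 + 0i, c = -0.9840 + -1.2243i
Iter 1: z = -0.9840 + -1.2243i, |z|^2 = 2.4671
Iter 2: z = -1.5146 + 1.1851i, |z|^2 = 3.6986
Iter 3: z = -0.0944 + -4.8143i, |z|^2 = 23.1860
Escaped at iteration 3

Answer: 3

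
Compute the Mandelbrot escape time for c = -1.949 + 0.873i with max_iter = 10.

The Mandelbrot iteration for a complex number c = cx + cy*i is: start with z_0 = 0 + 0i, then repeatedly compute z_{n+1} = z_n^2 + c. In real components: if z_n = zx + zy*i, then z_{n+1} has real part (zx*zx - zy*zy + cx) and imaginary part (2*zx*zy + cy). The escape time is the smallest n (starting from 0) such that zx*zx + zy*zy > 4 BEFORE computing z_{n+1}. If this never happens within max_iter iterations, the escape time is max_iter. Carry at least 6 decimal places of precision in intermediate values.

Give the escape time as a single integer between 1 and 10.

Answer: 1

Derivation:
z_0 = 0 + 0i, c = -1.9490 + 0.8730i
Iter 1: z = -1.9490 + 0.8730i, |z|^2 = 4.5607
Escaped at iteration 1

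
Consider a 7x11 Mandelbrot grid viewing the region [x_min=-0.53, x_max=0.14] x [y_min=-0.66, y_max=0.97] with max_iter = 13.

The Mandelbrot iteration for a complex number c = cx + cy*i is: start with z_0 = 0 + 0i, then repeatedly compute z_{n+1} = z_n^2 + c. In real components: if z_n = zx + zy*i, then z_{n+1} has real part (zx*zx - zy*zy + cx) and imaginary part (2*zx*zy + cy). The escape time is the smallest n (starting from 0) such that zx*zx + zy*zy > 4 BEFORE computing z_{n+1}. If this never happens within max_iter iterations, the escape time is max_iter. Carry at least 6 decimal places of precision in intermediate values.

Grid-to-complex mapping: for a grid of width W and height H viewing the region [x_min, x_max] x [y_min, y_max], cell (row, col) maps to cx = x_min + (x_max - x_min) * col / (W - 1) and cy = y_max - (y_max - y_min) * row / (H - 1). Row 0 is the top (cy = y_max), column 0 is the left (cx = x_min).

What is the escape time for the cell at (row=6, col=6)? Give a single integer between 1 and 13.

z_0 = 0 + 0i, c = 0.1400 + -0.0080i
Iter 1: z = 0.1400 + -0.0080i, |z|^2 = 0.0197
Iter 2: z = 0.1595 + -0.0102i, |z|^2 = 0.0256
Iter 3: z = 0.1653 + -0.0113i, |z|^2 = 0.0275
Iter 4: z = 0.1672 + -0.0117i, |z|^2 = 0.0281
Iter 5: z = 0.1678 + -0.0119i, |z|^2 = 0.0283
Iter 6: z = 0.1680 + -0.0120i, |z|^2 = 0.0284
Iter 7: z = 0.1681 + -0.0120i, |z|^2 = 0.0284
Iter 8: z = 0.1681 + -0.0120i, |z|^2 = 0.0284
Iter 9: z = 0.1681 + -0.0120i, |z|^2 = 0.0284
Iter 10: z = 0.1681 + -0.0121i, |z|^2 = 0.0284
Iter 11: z = 0.1681 + -0.0121i, |z|^2 = 0.0284
Iter 12: z = 0.1681 + -0.0121i, |z|^2 = 0.0284

Answer: 13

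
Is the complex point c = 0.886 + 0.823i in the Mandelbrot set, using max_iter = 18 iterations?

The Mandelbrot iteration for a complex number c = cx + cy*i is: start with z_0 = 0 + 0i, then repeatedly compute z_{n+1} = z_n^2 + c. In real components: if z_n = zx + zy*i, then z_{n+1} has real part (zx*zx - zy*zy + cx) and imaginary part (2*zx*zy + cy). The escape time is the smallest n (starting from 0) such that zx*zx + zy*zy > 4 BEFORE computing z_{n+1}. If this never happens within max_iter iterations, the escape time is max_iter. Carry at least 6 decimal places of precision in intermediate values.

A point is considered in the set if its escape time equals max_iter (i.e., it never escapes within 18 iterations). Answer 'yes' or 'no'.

Answer: no

Derivation:
z_0 = 0 + 0i, c = 0.8860 + 0.8230i
Iter 1: z = 0.8860 + 0.8230i, |z|^2 = 1.4623
Iter 2: z = 0.9937 + 2.2814i, |z|^2 = 6.1920
Escaped at iteration 2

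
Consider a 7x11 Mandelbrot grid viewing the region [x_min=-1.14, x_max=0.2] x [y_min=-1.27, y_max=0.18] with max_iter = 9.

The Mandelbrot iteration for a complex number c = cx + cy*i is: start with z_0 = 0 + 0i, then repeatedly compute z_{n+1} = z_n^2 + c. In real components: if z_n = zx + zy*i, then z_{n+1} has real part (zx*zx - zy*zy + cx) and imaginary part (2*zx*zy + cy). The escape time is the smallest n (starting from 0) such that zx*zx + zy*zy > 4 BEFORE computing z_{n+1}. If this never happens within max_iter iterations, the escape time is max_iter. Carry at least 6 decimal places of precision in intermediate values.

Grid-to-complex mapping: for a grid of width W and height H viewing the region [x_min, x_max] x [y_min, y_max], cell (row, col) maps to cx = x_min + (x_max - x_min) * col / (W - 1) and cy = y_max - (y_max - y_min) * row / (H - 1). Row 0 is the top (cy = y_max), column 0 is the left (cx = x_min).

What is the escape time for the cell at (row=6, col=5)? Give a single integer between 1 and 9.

z_0 = 0 + 0i, c = -0.0233 + -0.6900i
Iter 1: z = -0.0233 + -0.6900i, |z|^2 = 0.4766
Iter 2: z = -0.4989 + -0.6578i, |z|^2 = 0.6816
Iter 3: z = -0.2071 + -0.0337i, |z|^2 = 0.0440
Iter 4: z = 0.0184 + -0.6761i, |z|^2 = 0.4574
Iter 5: z = -0.4800 + -0.7149i, |z|^2 = 0.7416
Iter 6: z = -0.3040 + -0.0036i, |z|^2 = 0.0924
Iter 7: z = 0.0691 + -0.6878i, |z|^2 = 0.4779
Iter 8: z = -0.4916 + -0.7850i, |z|^2 = 0.8580

Answer: 9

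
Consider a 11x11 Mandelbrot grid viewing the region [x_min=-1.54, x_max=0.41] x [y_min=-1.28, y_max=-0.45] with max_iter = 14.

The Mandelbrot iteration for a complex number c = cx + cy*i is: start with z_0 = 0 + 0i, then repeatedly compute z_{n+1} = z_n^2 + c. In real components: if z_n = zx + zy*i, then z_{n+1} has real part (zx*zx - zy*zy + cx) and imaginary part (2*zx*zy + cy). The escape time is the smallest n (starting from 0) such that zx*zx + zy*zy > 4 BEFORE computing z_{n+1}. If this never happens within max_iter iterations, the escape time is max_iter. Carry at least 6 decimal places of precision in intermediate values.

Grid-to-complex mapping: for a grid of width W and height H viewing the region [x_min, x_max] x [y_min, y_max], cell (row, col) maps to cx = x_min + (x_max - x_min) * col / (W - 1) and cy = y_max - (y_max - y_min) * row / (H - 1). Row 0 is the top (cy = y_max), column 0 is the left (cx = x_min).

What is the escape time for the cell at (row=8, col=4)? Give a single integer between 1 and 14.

z_0 = 0 + 0i, c = -0.7600 + -1.1140i
Iter 1: z = -0.7600 + -1.1140i, |z|^2 = 1.8186
Iter 2: z = -1.4234 + 0.5793i, |z|^2 = 2.3616
Iter 3: z = 0.9305 + -2.7631i, |z|^2 = 8.5005
Escaped at iteration 3

Answer: 3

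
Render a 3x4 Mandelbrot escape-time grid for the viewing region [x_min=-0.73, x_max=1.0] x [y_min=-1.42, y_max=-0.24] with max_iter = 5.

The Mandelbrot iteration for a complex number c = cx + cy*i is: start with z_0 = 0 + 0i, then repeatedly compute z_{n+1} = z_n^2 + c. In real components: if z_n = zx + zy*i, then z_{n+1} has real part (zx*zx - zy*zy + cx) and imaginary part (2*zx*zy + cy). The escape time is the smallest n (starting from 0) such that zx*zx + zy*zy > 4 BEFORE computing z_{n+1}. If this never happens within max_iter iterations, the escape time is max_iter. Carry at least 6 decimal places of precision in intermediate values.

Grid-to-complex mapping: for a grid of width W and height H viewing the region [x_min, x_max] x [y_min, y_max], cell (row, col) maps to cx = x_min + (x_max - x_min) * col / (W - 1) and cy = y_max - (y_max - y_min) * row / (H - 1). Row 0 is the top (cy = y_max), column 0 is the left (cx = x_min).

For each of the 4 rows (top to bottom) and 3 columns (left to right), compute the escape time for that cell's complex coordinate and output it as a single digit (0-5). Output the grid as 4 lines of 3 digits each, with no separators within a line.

Answer: 552
552
342
222

Derivation:
(row=0, col=0): c = -0.7300 + -0.2400i → escape time 5
(row=0, col=1): c = 0.1350 + -0.2400i → escape time 5
(row=0, col=2): c = 1.0000 + -0.2400i → escape time 2
(row=1, col=0): c = -0.7300 + -0.6333i → escape time 5
(row=1, col=1): c = 0.1350 + -0.6333i → escape time 5
(row=1, col=2): c = 1.0000 + -0.6333i → escape time 2
(row=2, col=0): c = -0.7300 + -1.0267i → escape time 3
(row=2, col=1): c = 0.1350 + -1.0267i → escape time 4
(row=2, col=2): c = 1.0000 + -1.0267i → escape time 2
(row=3, col=0): c = -0.7300 + -1.4200i → escape time 2
(row=3, col=1): c = 0.1350 + -1.4200i → escape time 2
(row=3, col=2): c = 1.0000 + -1.4200i → escape time 2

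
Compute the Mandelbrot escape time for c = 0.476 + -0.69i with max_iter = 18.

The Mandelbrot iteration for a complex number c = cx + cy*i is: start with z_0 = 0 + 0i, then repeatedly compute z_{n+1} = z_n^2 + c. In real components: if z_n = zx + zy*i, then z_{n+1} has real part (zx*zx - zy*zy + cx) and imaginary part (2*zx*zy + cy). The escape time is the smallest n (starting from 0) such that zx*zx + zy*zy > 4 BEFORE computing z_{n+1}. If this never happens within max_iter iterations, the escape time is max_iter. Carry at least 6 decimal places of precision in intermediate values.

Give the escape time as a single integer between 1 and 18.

Answer: 4

Derivation:
z_0 = 0 + 0i, c = 0.4760 + -0.6900i
Iter 1: z = 0.4760 + -0.6900i, |z|^2 = 0.7027
Iter 2: z = 0.2265 + -1.3469i, |z|^2 = 1.8654
Iter 3: z = -1.2868 + -1.3001i, |z|^2 = 3.3460
Iter 4: z = 0.4417 + 2.6559i, |z|^2 = 7.2486
Escaped at iteration 4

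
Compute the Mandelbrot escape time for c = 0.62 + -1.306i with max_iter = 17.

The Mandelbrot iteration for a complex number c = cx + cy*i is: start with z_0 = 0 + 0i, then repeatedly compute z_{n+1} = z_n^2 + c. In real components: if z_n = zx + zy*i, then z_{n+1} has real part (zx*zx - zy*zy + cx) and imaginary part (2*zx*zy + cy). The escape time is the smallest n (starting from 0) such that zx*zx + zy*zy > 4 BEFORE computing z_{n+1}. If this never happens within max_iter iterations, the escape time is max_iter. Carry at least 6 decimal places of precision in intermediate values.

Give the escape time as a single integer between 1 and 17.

Answer: 2

Derivation:
z_0 = 0 + 0i, c = 0.6200 + -1.3060i
Iter 1: z = 0.6200 + -1.3060i, |z|^2 = 2.0900
Iter 2: z = -0.7012 + -2.9254i, |z|^2 = 9.0499
Escaped at iteration 2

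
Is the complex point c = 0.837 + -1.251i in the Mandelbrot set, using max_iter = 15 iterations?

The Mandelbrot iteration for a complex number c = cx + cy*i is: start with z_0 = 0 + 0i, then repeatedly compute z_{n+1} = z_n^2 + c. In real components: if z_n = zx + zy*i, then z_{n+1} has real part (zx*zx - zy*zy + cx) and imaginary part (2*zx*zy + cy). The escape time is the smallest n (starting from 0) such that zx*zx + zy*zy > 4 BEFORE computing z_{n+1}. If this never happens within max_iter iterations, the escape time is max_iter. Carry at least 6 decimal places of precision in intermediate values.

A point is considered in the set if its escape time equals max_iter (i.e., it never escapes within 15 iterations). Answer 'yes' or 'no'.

z_0 = 0 + 0i, c = 0.8370 + -1.2510i
Iter 1: z = 0.8370 + -1.2510i, |z|^2 = 2.2656
Iter 2: z = -0.0274 + -3.3452i, |z|^2 = 11.1909
Escaped at iteration 2

Answer: no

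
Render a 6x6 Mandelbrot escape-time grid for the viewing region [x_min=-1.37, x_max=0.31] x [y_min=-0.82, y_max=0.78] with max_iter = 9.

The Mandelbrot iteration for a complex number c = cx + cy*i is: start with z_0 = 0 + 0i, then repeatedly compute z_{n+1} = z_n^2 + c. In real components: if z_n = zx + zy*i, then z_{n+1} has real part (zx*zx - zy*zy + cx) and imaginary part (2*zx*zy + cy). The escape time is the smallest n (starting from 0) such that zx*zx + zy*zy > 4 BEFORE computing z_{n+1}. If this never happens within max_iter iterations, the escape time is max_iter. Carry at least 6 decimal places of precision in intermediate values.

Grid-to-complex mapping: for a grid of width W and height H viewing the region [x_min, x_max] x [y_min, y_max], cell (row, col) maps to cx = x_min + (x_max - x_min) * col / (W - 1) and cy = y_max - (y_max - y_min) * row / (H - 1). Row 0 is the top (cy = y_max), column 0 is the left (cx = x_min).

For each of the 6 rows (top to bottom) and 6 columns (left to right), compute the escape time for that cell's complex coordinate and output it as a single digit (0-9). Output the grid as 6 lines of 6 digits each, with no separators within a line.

Answer: 334795
459999
999999
899999
358999
334694

Derivation:
(row=0, col=0): c = -1.3700 + 0.7800i → escape time 3
(row=0, col=1): c = -1.0340 + 0.7800i → escape time 3
(row=0, col=2): c = -0.6980 + 0.7800i → escape time 4
(row=0, col=3): c = -0.3620 + 0.7800i → escape time 7
(row=0, col=4): c = -0.0260 + 0.7800i → escape time 9
(row=0, col=5): c = 0.3100 + 0.7800i → escape time 5
(row=1, col=0): c = -1.3700 + 0.4600i → escape time 4
(row=1, col=1): c = -1.0340 + 0.4600i → escape time 5
(row=1, col=2): c = -0.6980 + 0.4600i → escape time 9
(row=1, col=3): c = -0.3620 + 0.4600i → escape time 9
(row=1, col=4): c = -0.0260 + 0.4600i → escape time 9
(row=1, col=5): c = 0.3100 + 0.4600i → escape time 9
(row=2, col=0): c = -1.3700 + 0.1400i → escape time 9
(row=2, col=1): c = -1.0340 + 0.1400i → escape time 9
(row=2, col=2): c = -0.6980 + 0.1400i → escape time 9
(row=2, col=3): c = -0.3620 + 0.1400i → escape time 9
(row=2, col=4): c = -0.0260 + 0.1400i → escape time 9
(row=2, col=5): c = 0.3100 + 0.1400i → escape time 9
(row=3, col=0): c = -1.3700 + -0.1800i → escape time 8
(row=3, col=1): c = -1.0340 + -0.1800i → escape time 9
(row=3, col=2): c = -0.6980 + -0.1800i → escape time 9
(row=3, col=3): c = -0.3620 + -0.1800i → escape time 9
(row=3, col=4): c = -0.0260 + -0.1800i → escape time 9
(row=3, col=5): c = 0.3100 + -0.1800i → escape time 9
(row=4, col=0): c = -1.3700 + -0.5000i → escape time 3
(row=4, col=1): c = -1.0340 + -0.5000i → escape time 5
(row=4, col=2): c = -0.6980 + -0.5000i → escape time 8
(row=4, col=3): c = -0.3620 + -0.5000i → escape time 9
(row=4, col=4): c = -0.0260 + -0.5000i → escape time 9
(row=4, col=5): c = 0.3100 + -0.5000i → escape time 9
(row=5, col=0): c = -1.3700 + -0.8200i → escape time 3
(row=5, col=1): c = -1.0340 + -0.8200i → escape time 3
(row=5, col=2): c = -0.6980 + -0.8200i → escape time 4
(row=5, col=3): c = -0.3620 + -0.8200i → escape time 6
(row=5, col=4): c = -0.0260 + -0.8200i → escape time 9
(row=5, col=5): c = 0.3100 + -0.8200i → escape time 4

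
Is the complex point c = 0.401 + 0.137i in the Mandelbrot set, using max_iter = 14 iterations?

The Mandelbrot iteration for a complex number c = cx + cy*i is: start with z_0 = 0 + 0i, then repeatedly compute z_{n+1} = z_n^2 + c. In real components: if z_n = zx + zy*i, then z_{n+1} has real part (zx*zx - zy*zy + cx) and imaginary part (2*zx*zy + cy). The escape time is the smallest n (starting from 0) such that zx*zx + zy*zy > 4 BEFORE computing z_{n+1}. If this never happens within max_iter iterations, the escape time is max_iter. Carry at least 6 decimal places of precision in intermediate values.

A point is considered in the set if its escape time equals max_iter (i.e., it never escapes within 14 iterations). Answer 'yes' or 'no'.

Answer: yes

Derivation:
z_0 = 0 + 0i, c = 0.4010 + 0.1370i
Iter 1: z = 0.4010 + 0.1370i, |z|^2 = 0.1796
Iter 2: z = 0.5430 + 0.2469i, |z|^2 = 0.3558
Iter 3: z = 0.6349 + 0.4051i, |z|^2 = 0.5673
Iter 4: z = 0.6400 + 0.6515i, |z|^2 = 0.8340
Iter 5: z = 0.3862 + 0.9709i, |z|^2 = 1.0918
Iter 6: z = -0.3924 + 0.8870i, |z|^2 = 0.9408
Iter 7: z = -0.2317 + -0.5592i, |z|^2 = 0.3664
Iter 8: z = 0.1420 + 0.3962i, |z|^2 = 0.1771
Iter 9: z = 0.2642 + 0.2495i, |z|^2 = 0.1321
Iter 10: z = 0.4086 + 0.2689i, |z|^2 = 0.2392
Iter 11: z = 0.4956 + 0.3567i, |z|^2 = 0.3729
Iter 12: z = 0.5194 + 0.4906i, |z|^2 = 0.5105
Iter 13: z = 0.4301 + 0.6466i, |z|^2 = 0.6032
Did not escape in 14 iterations → in set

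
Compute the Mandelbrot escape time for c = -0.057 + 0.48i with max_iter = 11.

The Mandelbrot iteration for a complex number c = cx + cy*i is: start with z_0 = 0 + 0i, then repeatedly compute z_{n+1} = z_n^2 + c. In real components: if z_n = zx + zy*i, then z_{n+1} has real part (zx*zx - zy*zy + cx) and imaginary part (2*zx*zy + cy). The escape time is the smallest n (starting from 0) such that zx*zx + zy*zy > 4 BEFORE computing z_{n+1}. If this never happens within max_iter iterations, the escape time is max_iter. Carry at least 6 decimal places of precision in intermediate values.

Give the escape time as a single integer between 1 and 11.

z_0 = 0 + 0i, c = -0.0570 + 0.4800i
Iter 1: z = -0.0570 + 0.4800i, |z|^2 = 0.2336
Iter 2: z = -0.2842 + 0.4253i, |z|^2 = 0.2616
Iter 3: z = -0.1571 + 0.2383i, |z|^2 = 0.0815
Iter 4: z = -0.0891 + 0.4051i, |z|^2 = 0.1721
Iter 5: z = -0.2132 + 0.4078i, |z|^2 = 0.2117
Iter 6: z = -0.1779 + 0.3061i, |z|^2 = 0.1254
Iter 7: z = -0.1191 + 0.3711i, |z|^2 = 0.1519
Iter 8: z = -0.1805 + 0.3916i, |z|^2 = 0.1860
Iter 9: z = -0.1778 + 0.3386i, |z|^2 = 0.1463
Iter 10: z = -0.1400 + 0.3596i, |z|^2 = 0.1489

Answer: 11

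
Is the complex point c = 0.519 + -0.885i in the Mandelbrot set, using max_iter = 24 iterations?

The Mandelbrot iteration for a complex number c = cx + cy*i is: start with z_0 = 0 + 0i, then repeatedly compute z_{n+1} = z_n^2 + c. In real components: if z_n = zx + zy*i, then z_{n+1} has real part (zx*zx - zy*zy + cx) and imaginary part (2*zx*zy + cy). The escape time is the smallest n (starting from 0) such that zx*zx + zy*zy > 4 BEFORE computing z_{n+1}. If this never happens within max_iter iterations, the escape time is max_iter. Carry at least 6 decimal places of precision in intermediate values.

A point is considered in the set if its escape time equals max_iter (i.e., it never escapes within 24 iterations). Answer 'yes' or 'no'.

z_0 = 0 + 0i, c = 0.5190 + -0.8850i
Iter 1: z = 0.5190 + -0.8850i, |z|^2 = 1.0526
Iter 2: z = 0.0051 + -1.8036i, |z|^2 = 3.2531
Iter 3: z = -2.7341 + -0.9035i, |z|^2 = 8.2914
Escaped at iteration 3

Answer: no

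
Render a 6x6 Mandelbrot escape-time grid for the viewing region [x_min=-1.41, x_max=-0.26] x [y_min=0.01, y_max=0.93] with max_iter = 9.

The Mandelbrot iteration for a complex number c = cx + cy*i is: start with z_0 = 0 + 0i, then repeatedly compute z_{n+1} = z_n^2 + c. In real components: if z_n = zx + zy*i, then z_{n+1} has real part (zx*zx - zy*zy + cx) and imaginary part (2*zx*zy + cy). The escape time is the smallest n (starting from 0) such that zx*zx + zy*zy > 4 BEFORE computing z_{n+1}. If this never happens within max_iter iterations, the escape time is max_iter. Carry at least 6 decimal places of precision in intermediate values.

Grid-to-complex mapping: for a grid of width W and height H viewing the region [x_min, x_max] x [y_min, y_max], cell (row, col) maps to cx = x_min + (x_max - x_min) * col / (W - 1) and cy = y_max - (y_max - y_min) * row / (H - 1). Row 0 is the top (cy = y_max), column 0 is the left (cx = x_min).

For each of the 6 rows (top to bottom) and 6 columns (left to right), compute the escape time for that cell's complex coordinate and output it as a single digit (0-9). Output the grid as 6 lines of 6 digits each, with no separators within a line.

(row=0, col=0): c = -1.4100 + 0.9300i → escape time 3
(row=0, col=1): c = -1.1800 + 0.9300i → escape time 3
(row=0, col=2): c = -0.9500 + 0.9300i → escape time 3
(row=0, col=3): c = -0.7200 + 0.9300i → escape time 4
(row=0, col=4): c = -0.4900 + 0.9300i → escape time 4
(row=0, col=5): c = -0.2600 + 0.9300i → escape time 7
(row=1, col=0): c = -1.4100 + 0.7460i → escape time 3
(row=1, col=1): c = -1.1800 + 0.7460i → escape time 3
(row=1, col=2): c = -0.9500 + 0.7460i → escape time 4
(row=1, col=3): c = -0.7200 + 0.7460i → escape time 4
(row=1, col=4): c = -0.4900 + 0.7460i → escape time 6
(row=1, col=5): c = -0.2600 + 0.7460i → escape time 9
(row=2, col=0): c = -1.4100 + 0.5620i → escape time 3
(row=2, col=1): c = -1.1800 + 0.5620i → escape time 4
(row=2, col=2): c = -0.9500 + 0.5620i → escape time 5
(row=2, col=3): c = -0.7200 + 0.5620i → escape time 6
(row=2, col=4): c = -0.4900 + 0.5620i → escape time 9
(row=2, col=5): c = -0.2600 + 0.5620i → escape time 9
(row=3, col=0): c = -1.4100 + 0.3780i → escape time 5
(row=3, col=1): c = -1.1800 + 0.3780i → escape time 7
(row=3, col=2): c = -0.9500 + 0.3780i → escape time 7
(row=3, col=3): c = -0.7200 + 0.3780i → escape time 9
(row=3, col=4): c = -0.4900 + 0.3780i → escape time 9
(row=3, col=5): c = -0.2600 + 0.3780i → escape time 9
(row=4, col=0): c = -1.4100 + 0.1940i → escape time 6
(row=4, col=1): c = -1.1800 + 0.1940i → escape time 9
(row=4, col=2): c = -0.9500 + 0.1940i → escape time 9
(row=4, col=3): c = -0.7200 + 0.1940i → escape time 9
(row=4, col=4): c = -0.4900 + 0.1940i → escape time 9
(row=4, col=5): c = -0.2600 + 0.1940i → escape time 9
(row=5, col=0): c = -1.4100 + 0.0100i → escape time 9
(row=5, col=1): c = -1.1800 + 0.0100i → escape time 9
(row=5, col=2): c = -0.9500 + 0.0100i → escape time 9
(row=5, col=3): c = -0.7200 + 0.0100i → escape time 9
(row=5, col=4): c = -0.4900 + 0.0100i → escape time 9
(row=5, col=5): c = -0.2600 + 0.0100i → escape time 9

Answer: 333447
334469
345699
577999
699999
999999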